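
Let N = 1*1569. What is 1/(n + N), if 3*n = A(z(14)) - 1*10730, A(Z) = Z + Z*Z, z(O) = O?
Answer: -3/5813 ≈ -0.00051608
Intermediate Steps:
A(Z) = Z + Z²
N = 1569
n = -10520/3 (n = (14*(1 + 14) - 1*10730)/3 = (14*15 - 10730)/3 = (210 - 10730)/3 = (⅓)*(-10520) = -10520/3 ≈ -3506.7)
1/(n + N) = 1/(-10520/3 + 1569) = 1/(-5813/3) = -3/5813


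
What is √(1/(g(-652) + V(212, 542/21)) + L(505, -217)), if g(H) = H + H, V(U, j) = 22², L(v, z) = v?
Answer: 21*√192495/410 ≈ 22.472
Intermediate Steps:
V(U, j) = 484
g(H) = 2*H
√(1/(g(-652) + V(212, 542/21)) + L(505, -217)) = √(1/(2*(-652) + 484) + 505) = √(1/(-1304 + 484) + 505) = √(1/(-820) + 505) = √(-1/820 + 505) = √(414099/820) = 21*√192495/410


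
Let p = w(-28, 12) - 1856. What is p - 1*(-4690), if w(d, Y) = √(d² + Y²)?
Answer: 2834 + 4*√58 ≈ 2864.5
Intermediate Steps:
w(d, Y) = √(Y² + d²)
p = -1856 + 4*√58 (p = √(12² + (-28)²) - 1856 = √(144 + 784) - 1856 = √928 - 1856 = 4*√58 - 1856 = -1856 + 4*√58 ≈ -1825.5)
p - 1*(-4690) = (-1856 + 4*√58) - 1*(-4690) = (-1856 + 4*√58) + 4690 = 2834 + 4*√58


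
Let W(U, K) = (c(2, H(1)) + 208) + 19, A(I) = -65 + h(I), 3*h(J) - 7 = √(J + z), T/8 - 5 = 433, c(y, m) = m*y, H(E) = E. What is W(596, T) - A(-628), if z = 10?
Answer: 875/3 - I*√618/3 ≈ 291.67 - 8.2865*I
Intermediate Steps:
T = 3504 (T = 40 + 8*433 = 40 + 3464 = 3504)
h(J) = 7/3 + √(10 + J)/3 (h(J) = 7/3 + √(J + 10)/3 = 7/3 + √(10 + J)/3)
A(I) = -188/3 + √(10 + I)/3 (A(I) = -65 + (7/3 + √(10 + I)/3) = -188/3 + √(10 + I)/3)
W(U, K) = 229 (W(U, K) = (1*2 + 208) + 19 = (2 + 208) + 19 = 210 + 19 = 229)
W(596, T) - A(-628) = 229 - (-188/3 + √(10 - 628)/3) = 229 - (-188/3 + √(-618)/3) = 229 - (-188/3 + (I*√618)/3) = 229 - (-188/3 + I*√618/3) = 229 + (188/3 - I*√618/3) = 875/3 - I*√618/3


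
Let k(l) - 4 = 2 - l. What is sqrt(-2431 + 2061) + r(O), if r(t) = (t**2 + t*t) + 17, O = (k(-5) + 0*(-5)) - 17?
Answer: 89 + I*sqrt(370) ≈ 89.0 + 19.235*I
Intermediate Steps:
k(l) = 6 - l (k(l) = 4 + (2 - l) = 6 - l)
O = -6 (O = ((6 - 1*(-5)) + 0*(-5)) - 17 = ((6 + 5) + 0) - 17 = (11 + 0) - 17 = 11 - 17 = -6)
r(t) = 17 + 2*t**2 (r(t) = (t**2 + t**2) + 17 = 2*t**2 + 17 = 17 + 2*t**2)
sqrt(-2431 + 2061) + r(O) = sqrt(-2431 + 2061) + (17 + 2*(-6)**2) = sqrt(-370) + (17 + 2*36) = I*sqrt(370) + (17 + 72) = I*sqrt(370) + 89 = 89 + I*sqrt(370)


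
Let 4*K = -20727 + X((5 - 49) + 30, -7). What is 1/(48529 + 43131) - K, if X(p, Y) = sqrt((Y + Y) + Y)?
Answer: 237479603/45830 - I*sqrt(21)/4 ≈ 5181.8 - 1.1456*I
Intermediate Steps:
X(p, Y) = sqrt(3)*sqrt(Y) (X(p, Y) = sqrt(2*Y + Y) = sqrt(3*Y) = sqrt(3)*sqrt(Y))
K = -20727/4 + I*sqrt(21)/4 (K = (-20727 + sqrt(3)*sqrt(-7))/4 = (-20727 + sqrt(3)*(I*sqrt(7)))/4 = (-20727 + I*sqrt(21))/4 = -20727/4 + I*sqrt(21)/4 ≈ -5181.8 + 1.1456*I)
1/(48529 + 43131) - K = 1/(48529 + 43131) - (-20727/4 + I*sqrt(21)/4) = 1/91660 + (20727/4 - I*sqrt(21)/4) = 237479603/45830 - I*sqrt(21)/4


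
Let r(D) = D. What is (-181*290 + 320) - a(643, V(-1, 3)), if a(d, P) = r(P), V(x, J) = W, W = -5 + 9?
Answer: -52174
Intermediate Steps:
W = 4
V(x, J) = 4
a(d, P) = P
(-181*290 + 320) - a(643, V(-1, 3)) = (-181*290 + 320) - 1*4 = (-52490 + 320) - 4 = -52170 - 4 = -52174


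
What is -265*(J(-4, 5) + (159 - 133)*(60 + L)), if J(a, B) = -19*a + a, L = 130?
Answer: -1328180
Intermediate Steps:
J(a, B) = -18*a
-265*(J(-4, 5) + (159 - 133)*(60 + L)) = -265*(-18*(-4) + (159 - 133)*(60 + 130)) = -265*(72 + 26*190) = -265*(72 + 4940) = -265*5012 = -1328180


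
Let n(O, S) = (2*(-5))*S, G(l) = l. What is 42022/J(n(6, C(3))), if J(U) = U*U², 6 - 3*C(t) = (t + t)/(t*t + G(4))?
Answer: -46161167/6912000 ≈ -6.6784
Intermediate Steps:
C(t) = 2 - 2*t/(3*(4 + t²)) (C(t) = 2 - (t + t)/(3*(t*t + 4)) = 2 - 2*t/(3*(t² + 4)) = 2 - 2*t/(3*(4 + t²)))
n(O, S) = -10*S
J(U) = U³
42022/J(n(6, C(3))) = 42022/((-20*(12 - 1*3 + 3*3²)/(3*(4 + 3²)))³) = 42022/((-20*(12 - 3 + 3*9)/(3*(4 + 9)))³) = 42022/((-20*(12 - 3 + 27)/(3*13))³) = 42022/((-20*36/(3*13))³) = 42022/((-10*24/13)³) = 42022/((-240/13)³) = 42022/(-13824000/2197) = 42022*(-2197/13824000) = -46161167/6912000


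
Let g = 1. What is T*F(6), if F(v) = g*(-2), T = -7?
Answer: 14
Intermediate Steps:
F(v) = -2 (F(v) = 1*(-2) = -2)
T*F(6) = -7*(-2) = 14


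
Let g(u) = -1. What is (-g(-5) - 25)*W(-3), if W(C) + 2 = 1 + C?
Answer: 96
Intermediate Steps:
W(C) = -1 + C (W(C) = -2 + (1 + C) = -1 + C)
(-g(-5) - 25)*W(-3) = (-1*(-1) - 25)*(-1 - 3) = (1 - 25)*(-4) = -24*(-4) = 96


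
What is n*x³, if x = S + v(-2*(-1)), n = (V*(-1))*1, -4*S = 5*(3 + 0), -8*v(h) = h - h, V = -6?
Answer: -10125/32 ≈ -316.41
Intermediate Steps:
v(h) = 0 (v(h) = -(h - h)/8 = -⅛*0 = 0)
S = -15/4 (S = -5*(3 + 0)/4 = -5*3/4 = -¼*15 = -15/4 ≈ -3.7500)
n = 6 (n = -6*(-1)*1 = 6*1 = 6)
x = -15/4 (x = -15/4 + 0 = -15/4 ≈ -3.7500)
n*x³ = 6*(-15/4)³ = 6*(-3375/64) = -10125/32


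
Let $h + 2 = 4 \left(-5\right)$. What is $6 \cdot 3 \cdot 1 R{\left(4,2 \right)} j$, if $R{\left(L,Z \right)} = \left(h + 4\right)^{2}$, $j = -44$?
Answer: $-256608$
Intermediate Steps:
$h = -22$ ($h = -2 + 4 \left(-5\right) = -2 - 20 = -22$)
$R{\left(L,Z \right)} = 324$ ($R{\left(L,Z \right)} = \left(-22 + 4\right)^{2} = \left(-18\right)^{2} = 324$)
$6 \cdot 3 \cdot 1 R{\left(4,2 \right)} j = 6 \cdot 3 \cdot 1 \cdot 324 \left(-44\right) = 18 \cdot 1 \cdot 324 \left(-44\right) = 18 \cdot 324 \left(-44\right) = 5832 \left(-44\right) = -256608$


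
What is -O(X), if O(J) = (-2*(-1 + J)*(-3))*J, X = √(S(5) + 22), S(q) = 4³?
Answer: -516 + 6*√86 ≈ -460.36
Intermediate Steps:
S(q) = 64
X = √86 (X = √(64 + 22) = √86 ≈ 9.2736)
O(J) = J*(-6 + 6*J) (O(J) = (-2*(3 - 3*J))*J = (-6 + 6*J)*J = J*(-6 + 6*J))
-O(X) = -6*√86*(-1 + √86)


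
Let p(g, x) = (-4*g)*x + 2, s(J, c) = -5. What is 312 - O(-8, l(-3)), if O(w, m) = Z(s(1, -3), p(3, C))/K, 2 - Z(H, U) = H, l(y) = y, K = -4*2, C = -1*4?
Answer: 2503/8 ≈ 312.88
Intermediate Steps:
C = -4
K = -8
p(g, x) = 2 - 4*g*x (p(g, x) = -4*g*x + 2 = 2 - 4*g*x)
Z(H, U) = 2 - H
O(w, m) = -7/8 (O(w, m) = (2 - 1*(-5))/(-8) = (2 + 5)*(-⅛) = 7*(-⅛) = -7/8)
312 - O(-8, l(-3)) = 312 - 1*(-7/8) = 312 + 7/8 = 2503/8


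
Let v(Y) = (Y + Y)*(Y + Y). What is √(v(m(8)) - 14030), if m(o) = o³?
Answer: √1034546 ≈ 1017.1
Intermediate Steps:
v(Y) = 4*Y² (v(Y) = (2*Y)*(2*Y) = 4*Y²)
√(v(m(8)) - 14030) = √(4*(8³)² - 14030) = √(4*512² - 14030) = √(4*262144 - 14030) = √(1048576 - 14030) = √1034546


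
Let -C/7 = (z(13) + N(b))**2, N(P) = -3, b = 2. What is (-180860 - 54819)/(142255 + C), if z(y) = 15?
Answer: -235679/141247 ≈ -1.6686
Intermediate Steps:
C = -1008 (C = -7*(15 - 3)**2 = -7*12**2 = -7*144 = -1008)
(-180860 - 54819)/(142255 + C) = (-180860 - 54819)/(142255 - 1008) = -235679/141247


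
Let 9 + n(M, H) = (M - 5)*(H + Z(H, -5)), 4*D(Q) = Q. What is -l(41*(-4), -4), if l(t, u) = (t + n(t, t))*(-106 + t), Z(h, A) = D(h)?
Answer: 9307440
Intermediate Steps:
D(Q) = Q/4
Z(h, A) = h/4
n(M, H) = -9 + 5*H*(-5 + M)/4 (n(M, H) = -9 + (M - 5)*(H + H/4) = -9 + (-5 + M)*(5*H/4) = -9 + 5*H*(-5 + M)/4)
l(t, u) = (-106 + t)*(-9 - 21*t/4 + 5*t²/4) (l(t, u) = (t + (-9 - 25*t/4 + 5*t*t/4))*(-106 + t) = (t + (-9 - 25*t/4 + 5*t²/4))*(-106 + t) = (-9 - 21*t/4 + 5*t²/4)*(-106 + t) = (-106 + t)*(-9 - 21*t/4 + 5*t²/4))
-l(41*(-4), -4) = -(954 - 551*(41*(-4))²/4 + 5*(41*(-4))³/4 + 1095*(41*(-4))/2) = -(954 - 551/4*(-164)² + (5/4)*(-164)³ + (1095/2)*(-164)) = -(954 - 551/4*26896 + (5/4)*(-4410944) - 89790) = -(954 - 3704924 - 5513680 - 89790) = -1*(-9307440) = 9307440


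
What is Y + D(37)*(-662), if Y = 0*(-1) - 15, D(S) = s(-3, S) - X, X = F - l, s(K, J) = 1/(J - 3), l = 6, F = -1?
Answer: -79364/17 ≈ -4668.5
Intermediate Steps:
s(K, J) = 1/(-3 + J)
X = -7 (X = -1 - 1*6 = -1 - 6 = -7)
D(S) = 7 + 1/(-3 + S) (D(S) = 1/(-3 + S) - 1*(-7) = 1/(-3 + S) + 7 = 7 + 1/(-3 + S))
Y = -15 (Y = 0 - 15 = -15)
Y + D(37)*(-662) = -15 + ((-20 + 7*37)/(-3 + 37))*(-662) = -15 + ((-20 + 259)/34)*(-662) = -15 + ((1/34)*239)*(-662) = -15 + (239/34)*(-662) = -15 - 79109/17 = -79364/17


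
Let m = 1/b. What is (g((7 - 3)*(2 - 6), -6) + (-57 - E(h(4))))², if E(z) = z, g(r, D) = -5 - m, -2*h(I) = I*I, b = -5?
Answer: 72361/25 ≈ 2894.4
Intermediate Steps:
h(I) = -I²/2 (h(I) = -I*I/2 = -I²/2)
m = -⅕ (m = 1/(-5) = -⅕ ≈ -0.20000)
g(r, D) = -24/5 (g(r, D) = -5 - 1*(-⅕) = -5 + ⅕ = -24/5)
(g((7 - 3)*(2 - 6), -6) + (-57 - E(h(4))))² = (-24/5 + (-57 - (-1)*4²/2))² = (-24/5 + (-57 - (-1)*16/2))² = (-24/5 + (-57 - 1*(-8)))² = (-24/5 + (-57 + 8))² = (-24/5 - 49)² = (-269/5)² = 72361/25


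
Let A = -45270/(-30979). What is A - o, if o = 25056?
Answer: -776164554/30979 ≈ -25055.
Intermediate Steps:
A = 45270/30979 (A = -45270*(-1/30979) = 45270/30979 ≈ 1.4613)
A - o = 45270/30979 - 1*25056 = 45270/30979 - 25056 = -776164554/30979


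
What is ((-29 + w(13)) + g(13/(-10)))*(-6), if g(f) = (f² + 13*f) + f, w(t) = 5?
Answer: 12153/50 ≈ 243.06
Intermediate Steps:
g(f) = f² + 14*f
((-29 + w(13)) + g(13/(-10)))*(-6) = ((-29 + 5) + (13/(-10))*(14 + 13/(-10)))*(-6) = (-24 + (13*(-⅒))*(14 + 13*(-⅒)))*(-6) = (-24 - 13*(14 - 13/10)/10)*(-6) = (-24 - 13/10*127/10)*(-6) = (-24 - 1651/100)*(-6) = -4051/100*(-6) = 12153/50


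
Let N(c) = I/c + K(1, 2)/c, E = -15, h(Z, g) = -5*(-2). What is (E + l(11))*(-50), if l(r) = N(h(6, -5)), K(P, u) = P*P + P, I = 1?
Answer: 735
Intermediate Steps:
h(Z, g) = 10
K(P, u) = P + P² (K(P, u) = P² + P = P + P²)
N(c) = 3/c (N(c) = 1/c + (1*(1 + 1))/c = 1/c + (1*2)/c = 1/c + 2/c = 3/c)
l(r) = 3/10
(E + l(11))*(-50) = (-15 + 3/10)*(-50) = -147/10*(-50) = 735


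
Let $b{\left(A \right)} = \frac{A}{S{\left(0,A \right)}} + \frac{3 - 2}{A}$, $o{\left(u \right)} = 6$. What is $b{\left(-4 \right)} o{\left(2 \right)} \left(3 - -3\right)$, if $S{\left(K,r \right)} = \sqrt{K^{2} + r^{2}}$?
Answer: $-45$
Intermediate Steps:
$b{\left(A \right)} = \frac{1}{A} + \frac{A}{\sqrt{A^{2}}}$ ($b{\left(A \right)} = \frac{A}{\sqrt{0^{2} + A^{2}}} + \frac{3 - 2}{A} = \frac{A}{\sqrt{0 + A^{2}}} + 1 \frac{1}{A} = \frac{A}{\sqrt{A^{2}}} + \frac{1}{A} = \frac{1}{A} + \frac{A}{\sqrt{A^{2}}}$)
$b{\left(-4 \right)} o{\left(2 \right)} \left(3 - -3\right) = \left(\frac{1}{-4} - \frac{4}{4}\right) 6 \left(3 - -3\right) = \left(- \frac{1}{4} - \frac{4}{4}\right) 6 \left(3 + 3\right) = \left(- \frac{1}{4} - 1\right) 6 \cdot 6 = \left(- \frac{5}{4}\right) 6 \cdot 6 = \left(- \frac{15}{2}\right) 6 = -45$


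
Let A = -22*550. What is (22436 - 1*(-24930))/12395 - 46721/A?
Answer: 230447079/29995900 ≈ 7.6826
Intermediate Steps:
A = -12100
(22436 - 1*(-24930))/12395 - 46721/A = (22436 - 1*(-24930))/12395 - 46721/(-12100) = (22436 + 24930)*(1/12395) - 46721*(-1/12100) = 47366*(1/12395) + 46721/12100 = 47366/12395 + 46721/12100 = 230447079/29995900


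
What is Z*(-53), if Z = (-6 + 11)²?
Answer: -1325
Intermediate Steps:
Z = 25 (Z = 5² = 25)
Z*(-53) = 25*(-53) = -1325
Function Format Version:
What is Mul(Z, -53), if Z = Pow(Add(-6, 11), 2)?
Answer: -1325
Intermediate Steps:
Z = 25 (Z = Pow(5, 2) = 25)
Mul(Z, -53) = Mul(25, -53) = -1325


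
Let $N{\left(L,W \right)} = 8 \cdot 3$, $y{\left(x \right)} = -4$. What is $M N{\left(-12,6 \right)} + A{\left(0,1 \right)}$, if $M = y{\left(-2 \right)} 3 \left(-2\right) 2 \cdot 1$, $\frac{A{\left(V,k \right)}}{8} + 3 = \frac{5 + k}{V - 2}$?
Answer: $1104$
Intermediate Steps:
$N{\left(L,W \right)} = 24$
$A{\left(V,k \right)} = -24 + \frac{8 \left(5 + k\right)}{-2 + V}$ ($A{\left(V,k \right)} = -24 + 8 \frac{5 + k}{V - 2} = -24 + 8 \frac{5 + k}{-2 + V} = -24 + \frac{8 \left(5 + k\right)}{-2 + V}$)
$M = 48$ ($M = - 4 \cdot 3 \left(-2\right) 2 \cdot 1 = - 4 \left(\left(-6\right) 2\right) 1 = \left(-4\right) \left(-12\right) 1 = 48 \cdot 1 = 48$)
$M N{\left(-12,6 \right)} + A{\left(0,1 \right)} = 48 \cdot 24 + \frac{8 \left(11 + 1 - 0\right)}{-2 + 0} = 1152 + \frac{8 \left(11 + 1 + 0\right)}{-2} = 1152 + 8 \left(- \frac{1}{2}\right) 12 = 1152 - 48 = 1104$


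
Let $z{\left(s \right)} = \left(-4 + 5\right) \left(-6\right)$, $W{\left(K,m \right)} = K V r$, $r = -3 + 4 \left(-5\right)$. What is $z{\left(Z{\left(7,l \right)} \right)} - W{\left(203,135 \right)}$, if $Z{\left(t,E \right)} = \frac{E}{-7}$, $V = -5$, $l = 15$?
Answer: $-23351$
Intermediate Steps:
$Z{\left(t,E \right)} = - \frac{E}{7}$ ($Z{\left(t,E \right)} = E \left(- \frac{1}{7}\right) = - \frac{E}{7}$)
$r = -23$ ($r = -3 - 20 = -23$)
$W{\left(K,m \right)} = 115 K$ ($W{\left(K,m \right)} = K \left(-5\right) \left(-23\right) = - 5 K \left(-23\right) = 115 K$)
$z{\left(s \right)} = -6$ ($z{\left(s \right)} = 1 \left(-6\right) = -6$)
$z{\left(Z{\left(7,l \right)} \right)} - W{\left(203,135 \right)} = -6 - 115 \cdot 203 = -6 - 23345 = -23351$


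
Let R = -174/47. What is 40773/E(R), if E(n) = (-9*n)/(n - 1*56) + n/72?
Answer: -32263348716/482299 ≈ -66895.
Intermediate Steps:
R = -174/47 (R = -174*1/47 = -174/47 ≈ -3.7021)
E(n) = n/72 - 9*n/(-56 + n) (E(n) = (-9*n)/(n - 56) + n*(1/72) = (-9*n)/(-56 + n) + n/72 = -9*n/(-56 + n) + n/72 = n/72 - 9*n/(-56 + n))
40773/E(R) = 40773/(((1/72)*(-174/47)*(-704 - 174/47)/(-56 - 174/47))) = 40773/(((1/72)*(-174/47)*(-33262/47)/(-2806/47))) = 40773/(((1/72)*(-174/47)*(-47/2806)*(-33262/47))) = 40773/(-482299/791292) = 40773*(-791292/482299) = -32263348716/482299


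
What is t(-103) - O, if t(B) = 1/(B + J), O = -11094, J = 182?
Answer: 876427/79 ≈ 11094.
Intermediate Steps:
t(B) = 1/(182 + B) (t(B) = 1/(B + 182) = 1/(182 + B))
t(-103) - O = 1/(182 - 103) - 1*(-11094) = 1/79 + 11094 = 876427/79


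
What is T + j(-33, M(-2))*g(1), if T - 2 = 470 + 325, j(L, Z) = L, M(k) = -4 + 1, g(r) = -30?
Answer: 1787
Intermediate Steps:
M(k) = -3
T = 797 (T = 2 + (470 + 325) = 2 + 795 = 797)
T + j(-33, M(-2))*g(1) = 797 - 33*(-30) = 797 + 990 = 1787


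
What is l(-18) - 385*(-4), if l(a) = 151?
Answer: 1691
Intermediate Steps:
l(-18) - 385*(-4) = 151 - 385*(-4) = 151 - 1*(-1540) = 151 + 1540 = 1691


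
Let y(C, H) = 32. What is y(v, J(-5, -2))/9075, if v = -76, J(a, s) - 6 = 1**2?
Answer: 32/9075 ≈ 0.0035262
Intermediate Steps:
J(a, s) = 7 (J(a, s) = 6 + 1**2 = 6 + 1 = 7)
y(v, J(-5, -2))/9075 = 32/9075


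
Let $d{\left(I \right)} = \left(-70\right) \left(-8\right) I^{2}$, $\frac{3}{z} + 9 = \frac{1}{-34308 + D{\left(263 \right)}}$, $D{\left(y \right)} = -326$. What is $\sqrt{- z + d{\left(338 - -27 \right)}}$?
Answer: $\frac{\sqrt{7248812537045474714}}{311707} \approx 8637.5$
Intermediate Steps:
$z = - \frac{103902}{311707}$ ($z = \frac{3}{-9 + \frac{1}{-34308 - 326}} = \frac{3}{-9 + \frac{1}{-34634}} = \frac{3}{-9 - \frac{1}{34634}} = \frac{3}{- \frac{311707}{34634}} = 3 \left(- \frac{34634}{311707}\right) = - \frac{103902}{311707} \approx -0.33333$)
$d{\left(I \right)} = 560 I^{2}$
$\sqrt{- z + d{\left(338 - -27 \right)}} = \sqrt{\left(-1\right) \left(- \frac{103902}{311707}\right) + 560 \left(338 - -27\right)^{2}} = \sqrt{\frac{103902}{311707} + 560 \left(338 + 27\right)^{2}} = \sqrt{\frac{103902}{311707} + 560 \cdot 365^{2}} = \sqrt{\frac{103902}{311707} + 560 \cdot 133225} = \sqrt{\frac{103902}{311707} + 74606000} = \sqrt{\frac{23255212545902}{311707}} = \frac{\sqrt{7248812537045474714}}{311707}$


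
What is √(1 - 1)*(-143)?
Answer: 0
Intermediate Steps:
√(1 - 1)*(-143) = √0*(-143) = 0*(-143) = 0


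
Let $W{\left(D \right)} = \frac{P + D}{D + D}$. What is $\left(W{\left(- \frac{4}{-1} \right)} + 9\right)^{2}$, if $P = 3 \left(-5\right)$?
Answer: $\frac{3721}{64} \approx 58.141$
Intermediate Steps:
$P = -15$
$W{\left(D \right)} = \frac{-15 + D}{2 D}$ ($W{\left(D \right)} = \frac{-15 + D}{D + D} = \frac{-15 + D}{2 D}$)
$\left(W{\left(- \frac{4}{-1} \right)} + 9\right)^{2} = \left(\frac{-15 - \frac{4}{-1}}{2 \left(- \frac{4}{-1}\right)} + 9\right)^{2} = \left(\frac{-15 - -4}{2 \left(\left(-4\right) \left(-1\right)\right)} + 9\right)^{2} = \left(\frac{-15 + 4}{2 \cdot 4} + 9\right)^{2} = \left(\frac{1}{2} \cdot \frac{1}{4} \left(-11\right) + 9\right)^{2} = \left(- \frac{11}{8} + 9\right)^{2} = \left(\frac{61}{8}\right)^{2} = \frac{3721}{64}$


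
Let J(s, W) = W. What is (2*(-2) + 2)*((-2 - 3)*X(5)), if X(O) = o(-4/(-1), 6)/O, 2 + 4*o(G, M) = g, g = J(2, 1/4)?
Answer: -7/8 ≈ -0.87500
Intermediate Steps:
g = ¼ (g = 1/4 = ¼ ≈ 0.25000)
o(G, M) = -7/16 (o(G, M) = -½ + (¼)*(¼) = -½ + 1/16 = -7/16)
X(O) = -7/(16*O)
(2*(-2) + 2)*((-2 - 3)*X(5)) = (2*(-2) + 2)*((-2 - 3)*(-7/16/5)) = (-4 + 2)*(-(-35)/(16*5)) = -(-10)*(-7)/80 = -2*7/16 = -7/8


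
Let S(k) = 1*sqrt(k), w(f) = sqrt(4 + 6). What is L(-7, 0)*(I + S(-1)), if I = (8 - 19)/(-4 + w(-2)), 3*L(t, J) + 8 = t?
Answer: -110/3 - 5*I - 55*sqrt(10)/6 ≈ -65.654 - 5.0*I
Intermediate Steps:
L(t, J) = -8/3 + t/3
w(f) = sqrt(10)
I = -11/(-4 + sqrt(10)) (I = (8 - 19)/(-4 + sqrt(10)) = -11/(-4 + sqrt(10)) ≈ 13.131)
S(k) = sqrt(k)
L(-7, 0)*(I + S(-1)) = (-8/3 + (1/3)*(-7))*((22/3 + 11*sqrt(10)/6) + sqrt(-1)) = (-8/3 - 7/3)*((22/3 + 11*sqrt(10)/6) + I) = -5*(22/3 + I + 11*sqrt(10)/6) = -110/3 - 5*I - 55*sqrt(10)/6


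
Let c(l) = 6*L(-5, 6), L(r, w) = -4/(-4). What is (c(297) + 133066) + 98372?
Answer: 231444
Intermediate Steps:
L(r, w) = 1 (L(r, w) = -4*(-¼) = 1)
c(l) = 6 (c(l) = 6*1 = 6)
(c(297) + 133066) + 98372 = (6 + 133066) + 98372 = 133072 + 98372 = 231444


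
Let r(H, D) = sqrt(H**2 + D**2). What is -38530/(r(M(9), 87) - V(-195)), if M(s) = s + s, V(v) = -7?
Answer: 134855/3922 - 57795*sqrt(877)/3922 ≈ -402.01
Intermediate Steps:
M(s) = 2*s
r(H, D) = sqrt(D**2 + H**2)
-38530/(r(M(9), 87) - V(-195)) = -38530/(sqrt(87**2 + (2*9)**2) - 1*(-7)) = -38530/(sqrt(7569 + 18**2) + 7) = -38530/(sqrt(7569 + 324) + 7) = -38530/(sqrt(7893) + 7) = -38530/(3*sqrt(877) + 7) = -38530/(7 + 3*sqrt(877))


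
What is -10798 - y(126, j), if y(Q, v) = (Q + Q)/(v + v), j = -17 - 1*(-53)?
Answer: -21603/2 ≈ -10802.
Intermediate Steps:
j = 36 (j = -17 + 53 = 36)
y(Q, v) = Q/v (y(Q, v) = (2*Q)/((2*v)) = (2*Q)*(1/(2*v)) = Q/v)
-10798 - y(126, j) = -10798 - 126/36 = -10798 - 1*7/2 = -10798 - 7/2 = -21603/2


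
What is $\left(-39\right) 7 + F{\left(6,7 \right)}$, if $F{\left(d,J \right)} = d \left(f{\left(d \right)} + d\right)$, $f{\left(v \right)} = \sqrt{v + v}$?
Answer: $-237 + 12 \sqrt{3} \approx -216.22$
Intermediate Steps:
$f{\left(v \right)} = \sqrt{2} \sqrt{v}$ ($f{\left(v \right)} = \sqrt{2 v} = \sqrt{2} \sqrt{v}$)
$F{\left(d,J \right)} = d \left(d + \sqrt{2} \sqrt{d}\right)$ ($F{\left(d,J \right)} = d \left(\sqrt{2} \sqrt{d} + d\right) = d \left(d + \sqrt{2} \sqrt{d}\right)$)
$\left(-39\right) 7 + F{\left(6,7 \right)} = \left(-39\right) 7 + 6 \left(6 + \sqrt{2} \sqrt{6}\right) = -273 + 6 \left(6 + 2 \sqrt{3}\right) = -273 + \left(36 + 12 \sqrt{3}\right) = -237 + 12 \sqrt{3}$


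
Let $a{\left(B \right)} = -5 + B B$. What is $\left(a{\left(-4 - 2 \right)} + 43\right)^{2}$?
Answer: $5476$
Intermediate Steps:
$a{\left(B \right)} = -5 + B^{2}$
$\left(a{\left(-4 - 2 \right)} + 43\right)^{2} = \left(\left(-5 + \left(-4 - 2\right)^{2}\right) + 43\right)^{2} = \left(\left(-5 + \left(-6\right)^{2}\right) + 43\right)^{2} = \left(\left(-5 + 36\right) + 43\right)^{2} = \left(31 + 43\right)^{2} = 74^{2} = 5476$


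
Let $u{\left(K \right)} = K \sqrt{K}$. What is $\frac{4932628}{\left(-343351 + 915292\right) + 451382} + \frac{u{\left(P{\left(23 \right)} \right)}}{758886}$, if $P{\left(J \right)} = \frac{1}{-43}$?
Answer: $\frac{4932628}{1023323} - \frac{i \sqrt{43}}{1403180214} \approx 4.8202 - 4.6733 \cdot 10^{-9} i$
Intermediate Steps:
$P{\left(J \right)} = - \frac{1}{43}$
$u{\left(K \right)} = K^{\frac{3}{2}}$
$\frac{4932628}{\left(-343351 + 915292\right) + 451382} + \frac{u{\left(P{\left(23 \right)} \right)}}{758886} = \frac{4932628}{\left(-343351 + 915292\right) + 451382} + \frac{\left(- \frac{1}{43}\right)^{\frac{3}{2}}}{758886} = \frac{4932628}{571941 + 451382} + - \frac{i \sqrt{43}}{1849} \cdot \frac{1}{758886} = \frac{4932628}{1023323} - \frac{i \sqrt{43}}{1403180214}$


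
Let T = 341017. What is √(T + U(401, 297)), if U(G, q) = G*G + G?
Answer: √502219 ≈ 708.67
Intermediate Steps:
U(G, q) = G + G² (U(G, q) = G² + G = G + G²)
√(T + U(401, 297)) = √(341017 + 401*(1 + 401)) = √(341017 + 401*402) = √(341017 + 161202) = √502219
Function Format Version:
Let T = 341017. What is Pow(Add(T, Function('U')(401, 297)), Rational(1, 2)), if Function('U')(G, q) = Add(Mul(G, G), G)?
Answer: Pow(502219, Rational(1, 2)) ≈ 708.67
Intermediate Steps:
Function('U')(G, q) = Add(G, Pow(G, 2)) (Function('U')(G, q) = Add(Pow(G, 2), G) = Add(G, Pow(G, 2)))
Pow(Add(T, Function('U')(401, 297)), Rational(1, 2)) = Pow(Add(341017, Mul(401, Add(1, 401))), Rational(1, 2)) = Pow(Add(341017, Mul(401, 402)), Rational(1, 2)) = Pow(Add(341017, 161202), Rational(1, 2)) = Pow(502219, Rational(1, 2))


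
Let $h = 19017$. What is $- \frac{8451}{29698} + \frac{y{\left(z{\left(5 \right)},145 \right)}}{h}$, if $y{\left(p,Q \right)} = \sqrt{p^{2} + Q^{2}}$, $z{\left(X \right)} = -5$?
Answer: $- \frac{8451}{29698} + \frac{5 \sqrt{842}}{19017} \approx -0.27694$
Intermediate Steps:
$y{\left(p,Q \right)} = \sqrt{Q^{2} + p^{2}}$
$- \frac{8451}{29698} + \frac{y{\left(z{\left(5 \right)},145 \right)}}{h} = - \frac{8451}{29698} + \frac{\sqrt{145^{2} + \left(-5\right)^{2}}}{19017} = \left(-8451\right) \frac{1}{29698} + \sqrt{21025 + 25} \cdot \frac{1}{19017} = - \frac{8451}{29698} + \sqrt{21050} \cdot \frac{1}{19017} = - \frac{8451}{29698} + 5 \sqrt{842} \cdot \frac{1}{19017} = - \frac{8451}{29698} + \frac{5 \sqrt{842}}{19017}$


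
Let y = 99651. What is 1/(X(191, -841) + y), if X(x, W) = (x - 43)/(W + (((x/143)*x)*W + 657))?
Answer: 30706833/3059966594119 ≈ 1.0035e-5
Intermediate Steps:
X(x, W) = (-43 + x)/(657 + W + W*x**2/143) (X(x, W) = (-43 + x)/(W + (((x*(1/143))*x)*W + 657)) = (-43 + x)/(W + (((x/143)*x)*W + 657)) = (-43 + x)/(W + ((x**2/143)*W + 657)) = (-43 + x)/(W + (W*x**2/143 + 657)) = (-43 + x)/(W + (657 + W*x**2/143)) = (-43 + x)/(657 + W + W*x**2/143))
1/(X(191, -841) + y) = 1/(143*(-43 + 191)/(93951 + 143*(-841) - 841*191**2) + 99651) = 1/(143*148/(93951 - 120263 - 841*36481) + 99651) = 1/(143*148/(93951 - 120263 - 30680521) + 99651) = 1/(143*148/(-30706833) + 99651) = 1/(143*(-1/30706833)*148 + 99651) = 1/(-21164/30706833 + 99651) = 1/(3059966594119/30706833) = 30706833/3059966594119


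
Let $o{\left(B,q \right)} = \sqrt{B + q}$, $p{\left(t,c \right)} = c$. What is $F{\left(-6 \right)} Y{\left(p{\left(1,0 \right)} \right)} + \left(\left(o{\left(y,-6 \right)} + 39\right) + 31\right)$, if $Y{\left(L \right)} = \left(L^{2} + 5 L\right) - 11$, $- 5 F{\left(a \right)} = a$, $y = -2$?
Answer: $\frac{284}{5} + 2 i \sqrt{2} \approx 56.8 + 2.8284 i$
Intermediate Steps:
$F{\left(a \right)} = - \frac{a}{5}$
$Y{\left(L \right)} = -11 + L^{2} + 5 L$
$F{\left(-6 \right)} Y{\left(p{\left(1,0 \right)} \right)} + \left(\left(o{\left(y,-6 \right)} + 39\right) + 31\right) = \left(- \frac{1}{5}\right) \left(-6\right) \left(-11 + 0^{2} + 5 \cdot 0\right) + \left(\left(\sqrt{-2 - 6} + 39\right) + 31\right) = \frac{6 \left(-11 + 0 + 0\right)}{5} + \left(\left(\sqrt{-8} + 39\right) + 31\right) = \frac{6}{5} \left(-11\right) + \left(\left(2 i \sqrt{2} + 39\right) + 31\right) = - \frac{66}{5} + \left(\left(39 + 2 i \sqrt{2}\right) + 31\right) = - \frac{66}{5} + \left(70 + 2 i \sqrt{2}\right) = \frac{284}{5} + 2 i \sqrt{2}$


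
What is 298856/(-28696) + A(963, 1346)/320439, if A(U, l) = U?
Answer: -3989061814/383138231 ≈ -10.412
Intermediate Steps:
298856/(-28696) + A(963, 1346)/320439 = 298856/(-28696) + 963/320439 = 298856*(-1/28696) + 963*(1/320439) = -37357/3587 + 321/106813 = -3989061814/383138231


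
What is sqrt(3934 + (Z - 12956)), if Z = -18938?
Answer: 2*I*sqrt(6990) ≈ 167.21*I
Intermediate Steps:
sqrt(3934 + (Z - 12956)) = sqrt(3934 + (-18938 - 12956)) = sqrt(3934 - 31894) = sqrt(-27960) = 2*I*sqrt(6990)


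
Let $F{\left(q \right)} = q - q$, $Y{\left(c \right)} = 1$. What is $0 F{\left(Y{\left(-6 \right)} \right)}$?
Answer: $0$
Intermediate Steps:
$F{\left(q \right)} = 0$
$0 F{\left(Y{\left(-6 \right)} \right)} = 0 \cdot 0 = 0$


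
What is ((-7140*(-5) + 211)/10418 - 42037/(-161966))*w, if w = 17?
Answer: 26580785591/421840447 ≈ 63.011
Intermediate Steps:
((-7140*(-5) + 211)/10418 - 42037/(-161966))*w = ((-7140*(-5) + 211)/10418 - 42037/(-161966))*17 = ((-210*(-170) + 211)*(1/10418) - 42037*(-1/161966))*17 = ((35700 + 211)*(1/10418) + 42037/161966)*17 = (35911*(1/10418) + 42037/161966)*17 = (35911/10418 + 42037/161966)*17 = (1563575623/421840447)*17 = 26580785591/421840447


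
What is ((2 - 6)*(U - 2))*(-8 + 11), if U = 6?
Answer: -48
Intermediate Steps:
((2 - 6)*(U - 2))*(-8 + 11) = ((2 - 6)*(6 - 2))*(-8 + 11) = -4*4*3 = -16*3 = -48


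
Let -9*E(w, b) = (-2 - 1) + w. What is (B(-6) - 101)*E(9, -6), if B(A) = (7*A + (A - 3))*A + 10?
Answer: -430/3 ≈ -143.33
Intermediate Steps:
E(w, b) = 1/3 - w/9 (E(w, b) = -((-2 - 1) + w)/9 = -(-3 + w)/9 = 1/3 - w/9)
B(A) = 10 + A*(-3 + 8*A) (B(A) = (7*A + (-3 + A))*A + 10 = (-3 + 8*A)*A + 10 = A*(-3 + 8*A) + 10 = 10 + A*(-3 + 8*A))
(B(-6) - 101)*E(9, -6) = ((10 - 3*(-6) + 8*(-6)**2) - 101)*(1/3 - 1/9*9) = ((10 + 18 + 8*36) - 101)*(1/3 - 1) = ((10 + 18 + 288) - 101)*(-2/3) = (316 - 101)*(-2/3) = 215*(-2/3) = -430/3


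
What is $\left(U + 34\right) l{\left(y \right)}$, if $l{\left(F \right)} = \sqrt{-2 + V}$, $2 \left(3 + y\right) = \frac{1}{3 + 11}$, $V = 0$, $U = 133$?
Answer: $167 i \sqrt{2} \approx 236.17 i$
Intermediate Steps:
$y = - \frac{83}{28}$ ($y = -3 + \frac{1}{2 \left(3 + 11\right)} = -3 + \frac{1}{2 \cdot 14} = -3 + \frac{1}{2} \cdot \frac{1}{14} = -3 + \frac{1}{28} = - \frac{83}{28} \approx -2.9643$)
$l{\left(F \right)} = i \sqrt{2}$ ($l{\left(F \right)} = \sqrt{-2 + 0} = \sqrt{-2} = i \sqrt{2}$)
$\left(U + 34\right) l{\left(y \right)} = \left(133 + 34\right) i \sqrt{2} = 167 i \sqrt{2}$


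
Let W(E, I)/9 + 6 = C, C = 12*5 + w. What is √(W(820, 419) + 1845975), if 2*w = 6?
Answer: 2*√461622 ≈ 1358.9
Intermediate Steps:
w = 3 (w = (½)*6 = 3)
C = 63 (C = 12*5 + 3 = 60 + 3 = 63)
W(E, I) = 513 (W(E, I) = -54 + 9*63 = -54 + 567 = 513)
√(W(820, 419) + 1845975) = √(513 + 1845975) = √1846488 = 2*√461622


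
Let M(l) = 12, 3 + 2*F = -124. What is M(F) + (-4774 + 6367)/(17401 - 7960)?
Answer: 12765/1049 ≈ 12.169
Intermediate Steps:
F = -127/2 (F = -3/2 + (½)*(-124) = -3/2 - 62 = -127/2 ≈ -63.500)
M(F) + (-4774 + 6367)/(17401 - 7960) = 12 + (-4774 + 6367)/(17401 - 7960) = 12 + 1593/9441 = 12 + 1593*(1/9441) = 12 + 177/1049 = 12765/1049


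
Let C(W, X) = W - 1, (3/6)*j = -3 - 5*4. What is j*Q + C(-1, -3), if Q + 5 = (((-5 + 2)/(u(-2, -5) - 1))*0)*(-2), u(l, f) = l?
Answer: 228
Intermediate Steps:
j = -46 (j = 2*(-3 - 5*4) = 2*(-3 - 20) = 2*(-23) = -46)
C(W, X) = -1 + W
Q = -5 (Q = -5 + (((-5 + 2)/(-2 - 1))*0)*(-2) = -5 + (-3/(-3)*0)*(-2) = -5 + (-3*(-⅓)*0)*(-2) = -5 + (1*0)*(-2) = -5 + 0*(-2) = -5 + 0 = -5)
j*Q + C(-1, -3) = -46*(-5) + (-1 - 1) = 230 - 2 = 228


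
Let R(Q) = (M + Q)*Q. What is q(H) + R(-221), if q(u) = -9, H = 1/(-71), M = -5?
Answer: 49937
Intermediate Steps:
H = -1/71 ≈ -0.014085
R(Q) = Q*(-5 + Q) (R(Q) = (-5 + Q)*Q = Q*(-5 + Q))
q(H) + R(-221) = -9 - 221*(-5 - 221) = -9 - 221*(-226) = -9 + 49946 = 49937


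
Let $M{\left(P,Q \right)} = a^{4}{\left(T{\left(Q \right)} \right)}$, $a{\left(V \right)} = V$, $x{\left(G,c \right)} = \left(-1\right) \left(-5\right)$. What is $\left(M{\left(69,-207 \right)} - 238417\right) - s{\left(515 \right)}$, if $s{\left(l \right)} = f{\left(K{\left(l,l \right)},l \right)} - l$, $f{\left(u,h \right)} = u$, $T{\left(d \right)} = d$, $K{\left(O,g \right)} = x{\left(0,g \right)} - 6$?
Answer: $1835798900$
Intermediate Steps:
$x{\left(G,c \right)} = 5$
$K{\left(O,g \right)} = -1$ ($K{\left(O,g \right)} = 5 - 6 = -1$)
$M{\left(P,Q \right)} = Q^{4}$
$s{\left(l \right)} = -1 - l$
$\left(M{\left(69,-207 \right)} - 238417\right) - s{\left(515 \right)} = \left(\left(-207\right)^{4} - 238417\right) - \left(-1 - 515\right) = \left(1836036801 - 238417\right) - \left(-1 - 515\right) = 1835798384 - -516 = 1835798384 + 516 = 1835798900$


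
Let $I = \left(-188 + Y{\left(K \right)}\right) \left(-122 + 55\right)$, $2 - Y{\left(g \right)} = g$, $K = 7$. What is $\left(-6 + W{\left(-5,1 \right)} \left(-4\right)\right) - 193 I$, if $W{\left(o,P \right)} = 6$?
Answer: $-2495713$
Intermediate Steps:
$Y{\left(g \right)} = 2 - g$
$I = 12931$ ($I = \left(-188 + \left(2 - 7\right)\right) \left(-122 + 55\right) = \left(-188 + \left(2 - 7\right)\right) \left(-67\right) = \left(-188 - 5\right) \left(-67\right) = \left(-193\right) \left(-67\right) = 12931$)
$\left(-6 + W{\left(-5,1 \right)} \left(-4\right)\right) - 193 I = \left(-6 + 6 \left(-4\right)\right) - 2495683 = \left(-6 - 24\right) - 2495683 = -30 - 2495683 = -2495713$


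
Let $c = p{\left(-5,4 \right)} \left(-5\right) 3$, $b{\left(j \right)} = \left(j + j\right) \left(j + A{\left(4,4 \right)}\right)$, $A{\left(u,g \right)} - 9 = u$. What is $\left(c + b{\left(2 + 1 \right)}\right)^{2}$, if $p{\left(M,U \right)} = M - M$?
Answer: $9216$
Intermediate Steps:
$A{\left(u,g \right)} = 9 + u$
$p{\left(M,U \right)} = 0$
$b{\left(j \right)} = 2 j \left(13 + j\right)$ ($b{\left(j \right)} = \left(j + j\right) \left(j + \left(9 + 4\right)\right) = 2 j \left(j + 13\right) = 2 j \left(13 + j\right)$)
$c = 0$ ($c = 0 \left(-5\right) 3 = 0 \cdot 3 = 0$)
$\left(c + b{\left(2 + 1 \right)}\right)^{2} = \left(0 + 2 \left(2 + 1\right) \left(13 + \left(2 + 1\right)\right)\right)^{2} = \left(0 + 2 \cdot 3 \left(13 + 3\right)\right)^{2} = \left(0 + 2 \cdot 3 \cdot 16\right)^{2} = \left(0 + 96\right)^{2} = 96^{2} = 9216$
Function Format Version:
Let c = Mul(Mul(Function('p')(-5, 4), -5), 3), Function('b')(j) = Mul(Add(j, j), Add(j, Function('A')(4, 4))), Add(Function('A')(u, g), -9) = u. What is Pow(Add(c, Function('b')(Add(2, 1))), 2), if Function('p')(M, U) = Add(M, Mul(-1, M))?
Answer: 9216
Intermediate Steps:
Function('A')(u, g) = Add(9, u)
Function('p')(M, U) = 0
Function('b')(j) = Mul(2, j, Add(13, j)) (Function('b')(j) = Mul(Add(j, j), Add(j, Add(9, 4))) = Mul(Mul(2, j), Add(j, 13)) = Mul(Mul(2, j), Add(13, j)) = Mul(2, j, Add(13, j)))
c = 0 (c = Mul(Mul(0, -5), 3) = Mul(0, 3) = 0)
Pow(Add(c, Function('b')(Add(2, 1))), 2) = Pow(Add(0, Mul(2, Add(2, 1), Add(13, Add(2, 1)))), 2) = Pow(Add(0, Mul(2, 3, Add(13, 3))), 2) = Pow(Add(0, Mul(2, 3, 16)), 2) = Pow(Add(0, 96), 2) = Pow(96, 2) = 9216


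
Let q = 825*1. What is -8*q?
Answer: -6600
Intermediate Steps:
q = 825
-8*q = -8*825 = -6600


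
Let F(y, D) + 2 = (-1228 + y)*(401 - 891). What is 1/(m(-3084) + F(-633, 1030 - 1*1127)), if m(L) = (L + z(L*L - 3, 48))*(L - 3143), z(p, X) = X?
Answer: 1/19817060 ≈ 5.0462e-8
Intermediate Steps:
m(L) = (-3143 + L)*(48 + L) (m(L) = (L + 48)*(L - 3143) = (48 + L)*(-3143 + L) = (-3143 + L)*(48 + L))
F(y, D) = 601718 - 490*y (F(y, D) = -2 + (-1228 + y)*(401 - 891) = -2 + (-1228 + y)*(-490) = -2 + (601720 - 490*y) = 601718 - 490*y)
1/(m(-3084) + F(-633, 1030 - 1*1127)) = 1/((-150864 + (-3084)² - 3095*(-3084)) + (601718 - 490*(-633))) = 1/((-150864 + 9511056 + 9544980) + (601718 + 310170)) = 1/(18905172 + 911888) = 1/19817060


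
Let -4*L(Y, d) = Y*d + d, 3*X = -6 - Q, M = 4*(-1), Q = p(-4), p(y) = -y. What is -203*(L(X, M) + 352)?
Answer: -212947/3 ≈ -70982.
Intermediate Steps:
Q = 4 (Q = -1*(-4) = 4)
M = -4
X = -10/3 (X = (-6 - 1*4)/3 = (-6 - 4)/3 = (⅓)*(-10) = -10/3 ≈ -3.3333)
L(Y, d) = -d/4 - Y*d/4 (L(Y, d) = -(Y*d + d)/4 = -(d + Y*d)/4 = -d/4 - Y*d/4)
-203*(L(X, M) + 352) = -203*(-¼*(-4)*(1 - 10/3) + 352) = -203*(-¼*(-4)*(-7/3) + 352) = -203*(-7/3 + 352) = -203*1049/3 = -212947/3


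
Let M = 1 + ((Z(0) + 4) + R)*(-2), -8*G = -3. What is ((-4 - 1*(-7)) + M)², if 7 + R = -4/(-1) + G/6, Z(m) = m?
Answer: 225/64 ≈ 3.5156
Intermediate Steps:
G = 3/8 (G = -⅛*(-3) = 3/8 ≈ 0.37500)
R = -47/16 (R = -7 + (-4/(-1) + (3/8)/6) = -7 + (-4*(-1) + (3/8)*(⅙)) = -7 + (4 + 1/16) = -7 + 65/16 = -47/16 ≈ -2.9375)
M = -9/8 (M = 1 + ((0 + 4) - 47/16)*(-2) = 1 + (4 - 47/16)*(-2) = 1 + (17/16)*(-2) = 1 - 17/8 = -9/8 ≈ -1.1250)
((-4 - 1*(-7)) + M)² = ((-4 - 1*(-7)) - 9/8)² = ((-4 + 7) - 9/8)² = (3 - 9/8)² = (15/8)² = 225/64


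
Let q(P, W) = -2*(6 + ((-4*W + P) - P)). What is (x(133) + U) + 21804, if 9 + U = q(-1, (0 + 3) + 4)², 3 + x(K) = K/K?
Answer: 23729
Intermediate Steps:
x(K) = -2 (x(K) = -3 + K/K = -3 + 1 = -2)
q(P, W) = -12 + 8*W (q(P, W) = -2*(6 + ((P - 4*W) - P)) = -2*(6 - 4*W) = -12 + 8*W)
U = 1927 (U = -9 + (-12 + 8*((0 + 3) + 4))² = -9 + (-12 + 8*(3 + 4))² = -9 + (-12 + 8*7)² = -9 + (-12 + 56)² = -9 + 44² = -9 + 1936 = 1927)
(x(133) + U) + 21804 = (-2 + 1927) + 21804 = 1925 + 21804 = 23729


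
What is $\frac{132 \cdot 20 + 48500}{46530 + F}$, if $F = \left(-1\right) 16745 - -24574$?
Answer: $\frac{51140}{54359} \approx 0.94078$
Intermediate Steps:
$F = 7829$ ($F = -16745 + 24574 = 7829$)
$\frac{132 \cdot 20 + 48500}{46530 + F} = \frac{132 \cdot 20 + 48500}{46530 + 7829} = \frac{2640 + 48500}{54359} = 51140 \cdot \frac{1}{54359} = \frac{51140}{54359}$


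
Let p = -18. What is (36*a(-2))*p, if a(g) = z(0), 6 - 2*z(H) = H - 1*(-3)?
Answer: -972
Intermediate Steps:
z(H) = 3/2 - H/2 (z(H) = 3 - (H - 1*(-3))/2 = 3 - (H + 3)/2 = 3 - (3 + H)/2 = 3 + (-3/2 - H/2) = 3/2 - H/2)
a(g) = 3/2 (a(g) = 3/2 - ½*0 = 3/2 + 0 = 3/2)
(36*a(-2))*p = (36*(3/2))*(-18) = 54*(-18) = -972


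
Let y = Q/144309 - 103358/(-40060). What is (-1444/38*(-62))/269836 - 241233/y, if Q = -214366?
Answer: -47038229435544632231/213439859845429 ≈ -2.2038e+5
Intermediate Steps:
y = 3163993831/2890509270 (y = -214366/144309 - 103358/(-40060) = -214366*1/144309 - 103358*(-1/40060) = -214366/144309 + 51679/20030 = 3163993831/2890509270 ≈ 1.0946)
(-1444/38*(-62))/269836 - 241233/y = (-1444/38*(-62))/269836 - 241233/3163993831/2890509270 = (-1444/38*(-62))*(1/269836) - 241233*2890509270/3163993831 = (-38*1*(-62))*(1/269836) - 697286222729910/3163993831 = -38*(-62)*(1/269836) - 697286222729910/3163993831 = 2356*(1/269836) - 697286222729910/3163993831 = 589/67459 - 697286222729910/3163993831 = -47038229435544632231/213439859845429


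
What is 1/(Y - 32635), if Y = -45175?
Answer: -1/77810 ≈ -1.2852e-5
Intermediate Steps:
1/(Y - 32635) = 1/(-45175 - 32635) = 1/(-77810) = -1/77810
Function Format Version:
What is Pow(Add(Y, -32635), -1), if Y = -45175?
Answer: Rational(-1, 77810) ≈ -1.2852e-5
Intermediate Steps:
Pow(Add(Y, -32635), -1) = Pow(Add(-45175, -32635), -1) = Pow(-77810, -1) = Rational(-1, 77810)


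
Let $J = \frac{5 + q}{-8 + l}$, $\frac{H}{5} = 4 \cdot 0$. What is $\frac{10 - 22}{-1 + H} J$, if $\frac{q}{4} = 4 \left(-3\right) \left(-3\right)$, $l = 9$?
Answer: $1788$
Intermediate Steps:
$H = 0$ ($H = 5 \cdot 4 \cdot 0 = 5 \cdot 0 = 0$)
$q = 144$ ($q = 4 \cdot 4 \left(-3\right) \left(-3\right) = 4 \left(\left(-12\right) \left(-3\right)\right) = 4 \cdot 36 = 144$)
$J = 149$ ($J = \frac{5 + 144}{-8 + 9} = \frac{149}{1} = 149 \cdot 1 = 149$)
$\frac{10 - 22}{-1 + H} J = \frac{10 - 22}{-1 + 0} \cdot 149 = - \frac{12}{-1} \cdot 149 = \left(-12\right) \left(-1\right) 149 = 12 \cdot 149 = 1788$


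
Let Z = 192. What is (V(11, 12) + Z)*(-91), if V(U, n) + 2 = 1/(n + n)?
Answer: -415051/24 ≈ -17294.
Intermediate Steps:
V(U, n) = -2 + 1/(2*n) (V(U, n) = -2 + 1/(n + n) = -2 + 1/(2*n))
(V(11, 12) + Z)*(-91) = ((-2 + (½)/12) + 192)*(-91) = ((-2 + (½)*(1/12)) + 192)*(-91) = ((-2 + 1/24) + 192)*(-91) = (-47/24 + 192)*(-91) = (4561/24)*(-91) = -415051/24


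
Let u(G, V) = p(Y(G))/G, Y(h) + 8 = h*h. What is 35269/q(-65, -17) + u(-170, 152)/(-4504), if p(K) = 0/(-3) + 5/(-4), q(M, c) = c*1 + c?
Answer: -635406305/612544 ≈ -1037.3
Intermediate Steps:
q(M, c) = 2*c (q(M, c) = c + c = 2*c)
Y(h) = -8 + h**2 (Y(h) = -8 + h*h = -8 + h**2)
p(K) = -5/4 (p(K) = 0*(-1/3) + 5*(-1/4) = 0 - 5/4 = -5/4)
u(G, V) = -5/(4*G)
35269/q(-65, -17) + u(-170, 152)/(-4504) = 35269/((2*(-17))) - 5/4/(-170)/(-4504) = 35269/(-34) - 5/4*(-1/170)*(-1/4504) = 35269*(-1/34) + (1/136)*(-1/4504) = -35269/34 - 1/612544 = -635406305/612544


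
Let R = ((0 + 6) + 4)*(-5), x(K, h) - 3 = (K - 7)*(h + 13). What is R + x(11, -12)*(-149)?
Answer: -1093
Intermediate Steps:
x(K, h) = 3 + (-7 + K)*(13 + h) (x(K, h) = 3 + (K - 7)*(h + 13) = 3 + (-7 + K)*(13 + h))
R = -50 (R = (6 + 4)*(-5) = 10*(-5) = -50)
R + x(11, -12)*(-149) = -50 + (-88 - 7*(-12) + 13*11 + 11*(-12))*(-149) = -50 + (-88 + 84 + 143 - 132)*(-149) = -50 + 7*(-149) = -50 - 1043 = -1093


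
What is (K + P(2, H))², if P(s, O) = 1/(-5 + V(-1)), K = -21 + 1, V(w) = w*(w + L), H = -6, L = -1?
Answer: 3721/9 ≈ 413.44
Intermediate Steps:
V(w) = w*(-1 + w) (V(w) = w*(w - 1) = w*(-1 + w))
K = -20
P(s, O) = -⅓ (P(s, O) = 1/(-5 - (-1 - 1)) = 1/(-5 - 1*(-2)) = 1/(-5 + 2) = 1/(-3) = -⅓)
(K + P(2, H))² = (-20 - ⅓)² = (-61/3)² = 3721/9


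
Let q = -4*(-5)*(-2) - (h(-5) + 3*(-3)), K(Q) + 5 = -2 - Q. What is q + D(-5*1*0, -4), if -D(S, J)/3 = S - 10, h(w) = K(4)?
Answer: 10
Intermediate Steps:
K(Q) = -7 - Q (K(Q) = -5 + (-2 - Q) = -7 - Q)
h(w) = -11 (h(w) = -7 - 1*4 = -7 - 4 = -11)
D(S, J) = 30 - 3*S (D(S, J) = -3*(S - 10) = -3*(-10 + S) = 30 - 3*S)
q = -20 (q = -4*(-5)*(-2) - (-11 + 3*(-3)) = 20*(-2) - (-11 - 9) = -40 - 1*(-20) = -40 + 20 = -20)
q + D(-5*1*0, -4) = -20 + (30 - 3*(-5*1)*0) = -20 + (30 - (-15)*0) = -20 + (30 - 3*0) = -20 + (30 + 0) = -20 + 30 = 10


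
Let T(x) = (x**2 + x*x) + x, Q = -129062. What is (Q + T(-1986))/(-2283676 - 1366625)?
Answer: -7757344/3650301 ≈ -2.1251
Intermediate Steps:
T(x) = x + 2*x**2 (T(x) = (x**2 + x**2) + x = 2*x**2 + x = x + 2*x**2)
(Q + T(-1986))/(-2283676 - 1366625) = (-129062 - 1986*(1 + 2*(-1986)))/(-2283676 - 1366625) = (-129062 - 1986*(1 - 3972))/(-3650301) = (-129062 - 1986*(-3971))*(-1/3650301) = (-129062 + 7886406)*(-1/3650301) = 7757344*(-1/3650301) = -7757344/3650301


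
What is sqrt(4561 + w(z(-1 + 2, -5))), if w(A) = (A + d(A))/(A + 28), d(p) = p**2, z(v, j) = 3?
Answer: sqrt(4383493)/31 ≈ 67.538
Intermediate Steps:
w(A) = (A + A**2)/(28 + A) (w(A) = (A + A**2)/(A + 28) = (A + A**2)/(28 + A))
sqrt(4561 + w(z(-1 + 2, -5))) = sqrt(4561 + 3*(1 + 3)/(28 + 3)) = sqrt(4561 + 3*4/31) = sqrt(4561 + 3*(1/31)*4) = sqrt(4561 + 12/31) = sqrt(141403/31) = sqrt(4383493)/31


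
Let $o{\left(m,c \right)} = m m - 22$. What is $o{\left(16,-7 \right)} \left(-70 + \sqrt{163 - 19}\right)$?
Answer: $-13572$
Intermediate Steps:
$o{\left(m,c \right)} = -22 + m^{2}$ ($o{\left(m,c \right)} = m^{2} - 22 = -22 + m^{2}$)
$o{\left(16,-7 \right)} \left(-70 + \sqrt{163 - 19}\right) = \left(-22 + 16^{2}\right) \left(-70 + \sqrt{163 - 19}\right) = \left(-22 + 256\right) \left(-70 + \sqrt{144}\right) = 234 \left(-70 + 12\right) = 234 \left(-58\right) = -13572$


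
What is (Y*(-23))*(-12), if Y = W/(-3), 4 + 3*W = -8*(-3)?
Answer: -1840/3 ≈ -613.33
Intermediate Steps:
W = 20/3 (W = -4/3 + (-8*(-3))/3 = -4/3 + (1/3)*24 = -4/3 + 8 = 20/3 ≈ 6.6667)
Y = -20/9 (Y = (20/3)/(-3) = (20/3)*(-1/3) = -20/9 ≈ -2.2222)
(Y*(-23))*(-12) = -20/9*(-23)*(-12) = (460/9)*(-12) = -1840/3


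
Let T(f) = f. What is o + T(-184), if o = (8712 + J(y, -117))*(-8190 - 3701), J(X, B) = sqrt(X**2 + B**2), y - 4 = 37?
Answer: -103594576 - 11891*sqrt(15370) ≈ -1.0507e+8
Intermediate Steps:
y = 41 (y = 4 + 37 = 41)
J(X, B) = sqrt(B**2 + X**2)
o = -103594392 - 11891*sqrt(15370) (o = (8712 + sqrt((-117)**2 + 41**2))*(-8190 - 3701) = (8712 + sqrt(13689 + 1681))*(-11891) = (8712 + sqrt(15370))*(-11891) = -103594392 - 11891*sqrt(15370) ≈ -1.0507e+8)
o + T(-184) = (-103594392 - 11891*sqrt(15370)) - 184 = -103594576 - 11891*sqrt(15370)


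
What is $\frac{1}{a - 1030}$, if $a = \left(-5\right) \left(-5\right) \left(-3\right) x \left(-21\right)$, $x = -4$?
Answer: $- \frac{1}{7330} \approx -0.00013643$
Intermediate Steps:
$a = -6300$ ($a = \left(-5\right) \left(-5\right) \left(-3\right) \left(-4\right) \left(-21\right) = 25 \left(-3\right) \left(-4\right) \left(-21\right) = \left(-75\right) \left(-4\right) \left(-21\right) = 300 \left(-21\right) = -6300$)
$\frac{1}{a - 1030} = \frac{1}{-6300 - 1030} = \frac{1}{-7330} = - \frac{1}{7330}$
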